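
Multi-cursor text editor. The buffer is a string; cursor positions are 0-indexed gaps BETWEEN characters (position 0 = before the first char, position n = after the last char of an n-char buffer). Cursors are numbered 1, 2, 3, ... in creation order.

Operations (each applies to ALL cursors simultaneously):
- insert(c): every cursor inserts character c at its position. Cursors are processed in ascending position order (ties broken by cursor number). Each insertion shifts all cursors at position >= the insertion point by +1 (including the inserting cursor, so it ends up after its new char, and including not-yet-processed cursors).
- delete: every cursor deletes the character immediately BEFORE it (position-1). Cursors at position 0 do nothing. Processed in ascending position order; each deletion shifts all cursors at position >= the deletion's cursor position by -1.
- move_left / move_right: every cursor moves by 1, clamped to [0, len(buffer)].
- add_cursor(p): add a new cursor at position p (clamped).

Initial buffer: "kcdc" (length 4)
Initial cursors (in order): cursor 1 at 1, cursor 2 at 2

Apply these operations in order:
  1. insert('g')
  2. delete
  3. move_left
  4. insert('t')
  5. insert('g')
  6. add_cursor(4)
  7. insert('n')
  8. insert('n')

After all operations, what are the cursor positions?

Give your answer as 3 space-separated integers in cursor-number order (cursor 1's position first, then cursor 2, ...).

After op 1 (insert('g')): buffer="kgcgdc" (len 6), cursors c1@2 c2@4, authorship .1.2..
After op 2 (delete): buffer="kcdc" (len 4), cursors c1@1 c2@2, authorship ....
After op 3 (move_left): buffer="kcdc" (len 4), cursors c1@0 c2@1, authorship ....
After op 4 (insert('t')): buffer="tktcdc" (len 6), cursors c1@1 c2@3, authorship 1.2...
After op 5 (insert('g')): buffer="tgktgcdc" (len 8), cursors c1@2 c2@5, authorship 11.22...
After op 6 (add_cursor(4)): buffer="tgktgcdc" (len 8), cursors c1@2 c3@4 c2@5, authorship 11.22...
After op 7 (insert('n')): buffer="tgnktngncdc" (len 11), cursors c1@3 c3@6 c2@8, authorship 111.2322...
After op 8 (insert('n')): buffer="tgnnktnngnncdc" (len 14), cursors c1@4 c3@8 c2@11, authorship 1111.233222...

Answer: 4 11 8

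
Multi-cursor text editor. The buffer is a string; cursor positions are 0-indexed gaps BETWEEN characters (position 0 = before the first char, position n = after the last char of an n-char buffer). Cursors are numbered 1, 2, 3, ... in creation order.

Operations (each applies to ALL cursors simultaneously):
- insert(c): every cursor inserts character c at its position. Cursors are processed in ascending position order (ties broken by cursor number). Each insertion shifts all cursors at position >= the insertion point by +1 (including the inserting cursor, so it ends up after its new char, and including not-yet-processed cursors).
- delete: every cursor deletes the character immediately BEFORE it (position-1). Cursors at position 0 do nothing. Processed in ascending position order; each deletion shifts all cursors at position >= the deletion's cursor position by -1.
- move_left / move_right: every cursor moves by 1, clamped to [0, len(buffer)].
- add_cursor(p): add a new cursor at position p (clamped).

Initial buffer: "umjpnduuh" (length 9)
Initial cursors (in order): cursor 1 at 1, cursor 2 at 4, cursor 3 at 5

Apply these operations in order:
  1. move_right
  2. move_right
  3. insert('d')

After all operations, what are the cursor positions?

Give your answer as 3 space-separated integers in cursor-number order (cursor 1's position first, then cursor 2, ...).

After op 1 (move_right): buffer="umjpnduuh" (len 9), cursors c1@2 c2@5 c3@6, authorship .........
After op 2 (move_right): buffer="umjpnduuh" (len 9), cursors c1@3 c2@6 c3@7, authorship .........
After op 3 (insert('d')): buffer="umjdpndduduh" (len 12), cursors c1@4 c2@8 c3@10, authorship ...1...2.3..

Answer: 4 8 10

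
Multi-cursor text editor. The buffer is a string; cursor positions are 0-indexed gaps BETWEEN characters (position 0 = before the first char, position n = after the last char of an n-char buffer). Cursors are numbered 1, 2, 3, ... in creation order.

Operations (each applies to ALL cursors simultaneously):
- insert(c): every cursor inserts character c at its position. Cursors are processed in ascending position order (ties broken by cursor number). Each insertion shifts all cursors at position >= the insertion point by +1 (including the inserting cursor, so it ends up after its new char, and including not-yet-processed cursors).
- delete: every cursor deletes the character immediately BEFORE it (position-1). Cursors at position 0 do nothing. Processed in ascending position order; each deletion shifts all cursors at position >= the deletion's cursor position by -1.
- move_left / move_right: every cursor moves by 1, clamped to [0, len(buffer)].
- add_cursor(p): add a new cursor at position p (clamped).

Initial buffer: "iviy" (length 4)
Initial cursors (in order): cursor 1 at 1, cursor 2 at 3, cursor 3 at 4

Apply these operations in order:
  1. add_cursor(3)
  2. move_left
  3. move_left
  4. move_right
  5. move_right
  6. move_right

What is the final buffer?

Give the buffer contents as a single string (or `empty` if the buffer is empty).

After op 1 (add_cursor(3)): buffer="iviy" (len 4), cursors c1@1 c2@3 c4@3 c3@4, authorship ....
After op 2 (move_left): buffer="iviy" (len 4), cursors c1@0 c2@2 c4@2 c3@3, authorship ....
After op 3 (move_left): buffer="iviy" (len 4), cursors c1@0 c2@1 c4@1 c3@2, authorship ....
After op 4 (move_right): buffer="iviy" (len 4), cursors c1@1 c2@2 c4@2 c3@3, authorship ....
After op 5 (move_right): buffer="iviy" (len 4), cursors c1@2 c2@3 c4@3 c3@4, authorship ....
After op 6 (move_right): buffer="iviy" (len 4), cursors c1@3 c2@4 c3@4 c4@4, authorship ....

Answer: iviy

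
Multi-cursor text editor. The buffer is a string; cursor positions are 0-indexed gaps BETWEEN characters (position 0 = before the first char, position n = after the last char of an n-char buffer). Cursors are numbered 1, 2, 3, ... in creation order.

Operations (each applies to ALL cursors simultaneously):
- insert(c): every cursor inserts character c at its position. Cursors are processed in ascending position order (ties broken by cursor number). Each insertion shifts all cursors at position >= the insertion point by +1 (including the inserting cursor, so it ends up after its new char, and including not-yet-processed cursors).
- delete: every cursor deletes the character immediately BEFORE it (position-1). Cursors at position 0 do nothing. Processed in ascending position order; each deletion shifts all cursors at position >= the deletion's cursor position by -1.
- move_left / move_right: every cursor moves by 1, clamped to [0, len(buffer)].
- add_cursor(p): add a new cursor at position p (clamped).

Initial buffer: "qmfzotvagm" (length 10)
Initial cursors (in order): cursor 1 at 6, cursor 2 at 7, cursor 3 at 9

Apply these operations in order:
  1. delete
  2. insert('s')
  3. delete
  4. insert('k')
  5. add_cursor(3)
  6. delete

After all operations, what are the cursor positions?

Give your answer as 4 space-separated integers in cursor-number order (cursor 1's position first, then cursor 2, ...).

After op 1 (delete): buffer="qmfzoam" (len 7), cursors c1@5 c2@5 c3@6, authorship .......
After op 2 (insert('s')): buffer="qmfzossasm" (len 10), cursors c1@7 c2@7 c3@9, authorship .....12.3.
After op 3 (delete): buffer="qmfzoam" (len 7), cursors c1@5 c2@5 c3@6, authorship .......
After op 4 (insert('k')): buffer="qmfzokkakm" (len 10), cursors c1@7 c2@7 c3@9, authorship .....12.3.
After op 5 (add_cursor(3)): buffer="qmfzokkakm" (len 10), cursors c4@3 c1@7 c2@7 c3@9, authorship .....12.3.
After op 6 (delete): buffer="qmzoam" (len 6), cursors c4@2 c1@4 c2@4 c3@5, authorship ......

Answer: 4 4 5 2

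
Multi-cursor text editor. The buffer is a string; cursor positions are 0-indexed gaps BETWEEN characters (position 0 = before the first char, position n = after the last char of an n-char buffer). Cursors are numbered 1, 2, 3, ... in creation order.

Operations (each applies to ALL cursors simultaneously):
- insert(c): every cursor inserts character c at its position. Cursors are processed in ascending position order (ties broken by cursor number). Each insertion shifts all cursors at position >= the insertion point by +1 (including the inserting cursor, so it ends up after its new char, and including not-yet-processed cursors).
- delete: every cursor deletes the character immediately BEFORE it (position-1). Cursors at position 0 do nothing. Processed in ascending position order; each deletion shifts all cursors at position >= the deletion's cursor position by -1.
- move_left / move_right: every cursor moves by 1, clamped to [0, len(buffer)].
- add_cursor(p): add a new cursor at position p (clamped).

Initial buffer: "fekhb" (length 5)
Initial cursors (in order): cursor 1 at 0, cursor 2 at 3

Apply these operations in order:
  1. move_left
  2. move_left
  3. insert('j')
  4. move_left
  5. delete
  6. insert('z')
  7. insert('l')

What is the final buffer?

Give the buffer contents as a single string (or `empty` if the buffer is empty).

Answer: zljzljekhb

Derivation:
After op 1 (move_left): buffer="fekhb" (len 5), cursors c1@0 c2@2, authorship .....
After op 2 (move_left): buffer="fekhb" (len 5), cursors c1@0 c2@1, authorship .....
After op 3 (insert('j')): buffer="jfjekhb" (len 7), cursors c1@1 c2@3, authorship 1.2....
After op 4 (move_left): buffer="jfjekhb" (len 7), cursors c1@0 c2@2, authorship 1.2....
After op 5 (delete): buffer="jjekhb" (len 6), cursors c1@0 c2@1, authorship 12....
After op 6 (insert('z')): buffer="zjzjekhb" (len 8), cursors c1@1 c2@3, authorship 1122....
After op 7 (insert('l')): buffer="zljzljekhb" (len 10), cursors c1@2 c2@5, authorship 111222....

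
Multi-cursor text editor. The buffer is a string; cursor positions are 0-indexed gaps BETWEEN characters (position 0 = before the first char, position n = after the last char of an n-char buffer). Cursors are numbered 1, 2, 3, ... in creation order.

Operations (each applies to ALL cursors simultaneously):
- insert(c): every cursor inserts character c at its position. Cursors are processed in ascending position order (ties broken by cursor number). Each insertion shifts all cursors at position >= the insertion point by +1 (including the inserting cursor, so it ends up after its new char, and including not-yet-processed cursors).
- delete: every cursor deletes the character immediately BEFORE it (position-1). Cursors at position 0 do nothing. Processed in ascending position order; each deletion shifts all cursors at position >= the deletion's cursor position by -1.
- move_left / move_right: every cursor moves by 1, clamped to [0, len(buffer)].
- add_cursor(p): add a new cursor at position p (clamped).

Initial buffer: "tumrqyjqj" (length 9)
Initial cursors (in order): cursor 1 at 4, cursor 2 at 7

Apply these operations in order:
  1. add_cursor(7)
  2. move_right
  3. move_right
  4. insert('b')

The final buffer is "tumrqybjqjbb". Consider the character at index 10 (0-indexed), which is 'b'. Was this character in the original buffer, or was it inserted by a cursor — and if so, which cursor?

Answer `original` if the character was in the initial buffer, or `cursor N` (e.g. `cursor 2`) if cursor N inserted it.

After op 1 (add_cursor(7)): buffer="tumrqyjqj" (len 9), cursors c1@4 c2@7 c3@7, authorship .........
After op 2 (move_right): buffer="tumrqyjqj" (len 9), cursors c1@5 c2@8 c3@8, authorship .........
After op 3 (move_right): buffer="tumrqyjqj" (len 9), cursors c1@6 c2@9 c3@9, authorship .........
After op 4 (insert('b')): buffer="tumrqybjqjbb" (len 12), cursors c1@7 c2@12 c3@12, authorship ......1...23
Authorship (.=original, N=cursor N): . . . . . . 1 . . . 2 3
Index 10: author = 2

Answer: cursor 2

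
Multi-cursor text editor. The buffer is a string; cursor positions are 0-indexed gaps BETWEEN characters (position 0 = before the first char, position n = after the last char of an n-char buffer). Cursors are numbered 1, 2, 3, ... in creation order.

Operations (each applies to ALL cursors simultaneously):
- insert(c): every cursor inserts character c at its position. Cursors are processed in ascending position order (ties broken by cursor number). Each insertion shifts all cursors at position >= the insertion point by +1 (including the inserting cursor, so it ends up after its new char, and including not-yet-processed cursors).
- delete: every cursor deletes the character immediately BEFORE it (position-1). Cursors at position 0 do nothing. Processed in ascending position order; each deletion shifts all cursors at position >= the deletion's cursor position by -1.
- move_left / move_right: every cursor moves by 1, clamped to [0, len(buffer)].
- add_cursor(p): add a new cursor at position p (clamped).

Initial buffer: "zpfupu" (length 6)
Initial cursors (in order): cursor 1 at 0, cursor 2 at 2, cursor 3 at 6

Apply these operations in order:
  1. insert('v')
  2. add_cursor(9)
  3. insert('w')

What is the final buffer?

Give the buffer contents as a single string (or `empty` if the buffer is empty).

Answer: vwzpvwfupuvww

Derivation:
After op 1 (insert('v')): buffer="vzpvfupuv" (len 9), cursors c1@1 c2@4 c3@9, authorship 1..2....3
After op 2 (add_cursor(9)): buffer="vzpvfupuv" (len 9), cursors c1@1 c2@4 c3@9 c4@9, authorship 1..2....3
After op 3 (insert('w')): buffer="vwzpvwfupuvww" (len 13), cursors c1@2 c2@6 c3@13 c4@13, authorship 11..22....334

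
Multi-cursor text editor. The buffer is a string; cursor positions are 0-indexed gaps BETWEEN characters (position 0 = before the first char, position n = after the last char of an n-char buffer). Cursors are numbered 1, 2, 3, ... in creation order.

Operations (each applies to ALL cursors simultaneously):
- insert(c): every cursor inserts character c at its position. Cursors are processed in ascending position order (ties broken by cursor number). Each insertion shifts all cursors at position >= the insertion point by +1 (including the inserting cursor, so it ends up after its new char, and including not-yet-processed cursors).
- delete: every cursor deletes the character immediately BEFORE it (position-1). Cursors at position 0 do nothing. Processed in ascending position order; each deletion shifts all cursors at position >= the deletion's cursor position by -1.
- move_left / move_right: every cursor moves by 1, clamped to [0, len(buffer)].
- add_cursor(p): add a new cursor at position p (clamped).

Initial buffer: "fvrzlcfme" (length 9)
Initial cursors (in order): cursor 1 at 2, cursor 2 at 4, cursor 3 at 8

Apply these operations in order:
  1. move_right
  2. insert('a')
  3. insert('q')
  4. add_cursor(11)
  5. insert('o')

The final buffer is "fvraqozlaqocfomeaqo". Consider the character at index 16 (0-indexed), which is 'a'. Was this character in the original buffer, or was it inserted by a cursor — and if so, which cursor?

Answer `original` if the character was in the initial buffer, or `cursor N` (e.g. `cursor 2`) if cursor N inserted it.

Answer: cursor 3

Derivation:
After op 1 (move_right): buffer="fvrzlcfme" (len 9), cursors c1@3 c2@5 c3@9, authorship .........
After op 2 (insert('a')): buffer="fvrazlacfmea" (len 12), cursors c1@4 c2@7 c3@12, authorship ...1..2....3
After op 3 (insert('q')): buffer="fvraqzlaqcfmeaq" (len 15), cursors c1@5 c2@9 c3@15, authorship ...11..22....33
After op 4 (add_cursor(11)): buffer="fvraqzlaqcfmeaq" (len 15), cursors c1@5 c2@9 c4@11 c3@15, authorship ...11..22....33
After op 5 (insert('o')): buffer="fvraqozlaqocfomeaqo" (len 19), cursors c1@6 c2@11 c4@14 c3@19, authorship ...111..222..4..333
Authorship (.=original, N=cursor N): . . . 1 1 1 . . 2 2 2 . . 4 . . 3 3 3
Index 16: author = 3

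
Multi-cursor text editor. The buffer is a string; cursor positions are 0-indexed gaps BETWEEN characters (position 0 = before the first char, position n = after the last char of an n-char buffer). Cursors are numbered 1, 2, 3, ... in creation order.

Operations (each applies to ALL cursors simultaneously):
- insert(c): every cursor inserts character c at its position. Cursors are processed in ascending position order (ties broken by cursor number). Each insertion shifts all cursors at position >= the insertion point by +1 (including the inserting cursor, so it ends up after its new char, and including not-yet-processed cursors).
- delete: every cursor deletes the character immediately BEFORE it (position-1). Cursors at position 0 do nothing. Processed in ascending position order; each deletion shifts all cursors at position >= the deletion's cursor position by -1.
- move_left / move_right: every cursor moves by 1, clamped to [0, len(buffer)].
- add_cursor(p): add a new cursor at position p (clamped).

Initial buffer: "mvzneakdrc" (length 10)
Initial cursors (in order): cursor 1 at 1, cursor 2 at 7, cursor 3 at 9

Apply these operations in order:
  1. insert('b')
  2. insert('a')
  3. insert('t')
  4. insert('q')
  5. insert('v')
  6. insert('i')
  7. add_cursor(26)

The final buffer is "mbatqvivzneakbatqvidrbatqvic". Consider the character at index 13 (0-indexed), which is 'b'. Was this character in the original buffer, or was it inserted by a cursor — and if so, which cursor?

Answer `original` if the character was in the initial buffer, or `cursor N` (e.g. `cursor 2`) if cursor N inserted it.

Answer: cursor 2

Derivation:
After op 1 (insert('b')): buffer="mbvzneakbdrbc" (len 13), cursors c1@2 c2@9 c3@12, authorship .1......2..3.
After op 2 (insert('a')): buffer="mbavzneakbadrbac" (len 16), cursors c1@3 c2@11 c3@15, authorship .11......22..33.
After op 3 (insert('t')): buffer="mbatvzneakbatdrbatc" (len 19), cursors c1@4 c2@13 c3@18, authorship .111......222..333.
After op 4 (insert('q')): buffer="mbatqvzneakbatqdrbatqc" (len 22), cursors c1@5 c2@15 c3@21, authorship .1111......2222..3333.
After op 5 (insert('v')): buffer="mbatqvvzneakbatqvdrbatqvc" (len 25), cursors c1@6 c2@17 c3@24, authorship .11111......22222..33333.
After op 6 (insert('i')): buffer="mbatqvivzneakbatqvidrbatqvic" (len 28), cursors c1@7 c2@19 c3@27, authorship .111111......222222..333333.
After op 7 (add_cursor(26)): buffer="mbatqvivzneakbatqvidrbatqvic" (len 28), cursors c1@7 c2@19 c4@26 c3@27, authorship .111111......222222..333333.
Authorship (.=original, N=cursor N): . 1 1 1 1 1 1 . . . . . . 2 2 2 2 2 2 . . 3 3 3 3 3 3 .
Index 13: author = 2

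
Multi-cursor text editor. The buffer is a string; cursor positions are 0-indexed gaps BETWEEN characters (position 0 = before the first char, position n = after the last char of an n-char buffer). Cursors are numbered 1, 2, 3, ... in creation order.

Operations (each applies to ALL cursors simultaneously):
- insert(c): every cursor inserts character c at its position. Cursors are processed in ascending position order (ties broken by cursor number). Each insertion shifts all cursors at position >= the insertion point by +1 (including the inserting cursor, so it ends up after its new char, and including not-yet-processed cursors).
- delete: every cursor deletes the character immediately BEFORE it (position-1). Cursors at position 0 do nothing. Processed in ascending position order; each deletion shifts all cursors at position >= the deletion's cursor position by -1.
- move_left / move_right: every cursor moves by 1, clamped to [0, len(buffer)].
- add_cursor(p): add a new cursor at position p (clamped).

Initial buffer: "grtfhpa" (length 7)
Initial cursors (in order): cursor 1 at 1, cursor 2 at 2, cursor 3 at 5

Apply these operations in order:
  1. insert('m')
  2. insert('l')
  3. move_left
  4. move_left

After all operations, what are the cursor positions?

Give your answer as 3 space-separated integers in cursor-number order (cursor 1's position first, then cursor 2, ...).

After op 1 (insert('m')): buffer="gmrmtfhmpa" (len 10), cursors c1@2 c2@4 c3@8, authorship .1.2...3..
After op 2 (insert('l')): buffer="gmlrmltfhmlpa" (len 13), cursors c1@3 c2@6 c3@11, authorship .11.22...33..
After op 3 (move_left): buffer="gmlrmltfhmlpa" (len 13), cursors c1@2 c2@5 c3@10, authorship .11.22...33..
After op 4 (move_left): buffer="gmlrmltfhmlpa" (len 13), cursors c1@1 c2@4 c3@9, authorship .11.22...33..

Answer: 1 4 9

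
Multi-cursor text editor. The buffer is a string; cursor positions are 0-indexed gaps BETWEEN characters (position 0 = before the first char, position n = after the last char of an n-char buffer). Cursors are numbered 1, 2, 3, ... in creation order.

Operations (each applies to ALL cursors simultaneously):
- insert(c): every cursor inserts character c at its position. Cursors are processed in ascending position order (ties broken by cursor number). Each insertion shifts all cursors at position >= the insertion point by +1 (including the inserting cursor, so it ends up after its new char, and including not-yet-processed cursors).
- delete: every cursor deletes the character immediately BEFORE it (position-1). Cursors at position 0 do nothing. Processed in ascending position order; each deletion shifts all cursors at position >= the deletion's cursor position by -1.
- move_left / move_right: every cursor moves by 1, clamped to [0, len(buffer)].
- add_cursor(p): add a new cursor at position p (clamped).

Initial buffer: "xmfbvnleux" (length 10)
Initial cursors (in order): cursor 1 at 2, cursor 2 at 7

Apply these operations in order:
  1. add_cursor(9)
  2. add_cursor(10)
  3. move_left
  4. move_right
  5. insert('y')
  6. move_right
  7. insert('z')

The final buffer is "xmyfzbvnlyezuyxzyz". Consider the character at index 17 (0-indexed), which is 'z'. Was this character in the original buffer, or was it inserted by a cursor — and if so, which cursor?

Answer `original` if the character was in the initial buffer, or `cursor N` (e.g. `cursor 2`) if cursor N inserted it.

Answer: cursor 4

Derivation:
After op 1 (add_cursor(9)): buffer="xmfbvnleux" (len 10), cursors c1@2 c2@7 c3@9, authorship ..........
After op 2 (add_cursor(10)): buffer="xmfbvnleux" (len 10), cursors c1@2 c2@7 c3@9 c4@10, authorship ..........
After op 3 (move_left): buffer="xmfbvnleux" (len 10), cursors c1@1 c2@6 c3@8 c4@9, authorship ..........
After op 4 (move_right): buffer="xmfbvnleux" (len 10), cursors c1@2 c2@7 c3@9 c4@10, authorship ..........
After op 5 (insert('y')): buffer="xmyfbvnlyeuyxy" (len 14), cursors c1@3 c2@9 c3@12 c4@14, authorship ..1.....2..3.4
After op 6 (move_right): buffer="xmyfbvnlyeuyxy" (len 14), cursors c1@4 c2@10 c3@13 c4@14, authorship ..1.....2..3.4
After op 7 (insert('z')): buffer="xmyfzbvnlyezuyxzyz" (len 18), cursors c1@5 c2@12 c3@16 c4@18, authorship ..1.1....2.2.3.344
Authorship (.=original, N=cursor N): . . 1 . 1 . . . . 2 . 2 . 3 . 3 4 4
Index 17: author = 4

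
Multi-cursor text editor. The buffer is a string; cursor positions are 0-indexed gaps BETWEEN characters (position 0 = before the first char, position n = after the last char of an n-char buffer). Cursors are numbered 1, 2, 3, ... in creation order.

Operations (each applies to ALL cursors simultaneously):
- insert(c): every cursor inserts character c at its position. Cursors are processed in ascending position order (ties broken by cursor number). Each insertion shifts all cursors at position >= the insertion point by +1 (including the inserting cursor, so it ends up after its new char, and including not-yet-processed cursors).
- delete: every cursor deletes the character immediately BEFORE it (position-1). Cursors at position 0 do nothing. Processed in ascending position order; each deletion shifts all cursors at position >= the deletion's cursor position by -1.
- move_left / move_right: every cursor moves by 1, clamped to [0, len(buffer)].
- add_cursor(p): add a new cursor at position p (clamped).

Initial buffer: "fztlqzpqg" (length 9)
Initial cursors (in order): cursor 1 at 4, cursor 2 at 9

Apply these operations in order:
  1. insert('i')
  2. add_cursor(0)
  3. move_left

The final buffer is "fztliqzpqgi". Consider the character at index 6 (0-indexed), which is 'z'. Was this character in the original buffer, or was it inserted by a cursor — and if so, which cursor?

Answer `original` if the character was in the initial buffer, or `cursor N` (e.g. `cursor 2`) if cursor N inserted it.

Answer: original

Derivation:
After op 1 (insert('i')): buffer="fztliqzpqgi" (len 11), cursors c1@5 c2@11, authorship ....1.....2
After op 2 (add_cursor(0)): buffer="fztliqzpqgi" (len 11), cursors c3@0 c1@5 c2@11, authorship ....1.....2
After op 3 (move_left): buffer="fztliqzpqgi" (len 11), cursors c3@0 c1@4 c2@10, authorship ....1.....2
Authorship (.=original, N=cursor N): . . . . 1 . . . . . 2
Index 6: author = original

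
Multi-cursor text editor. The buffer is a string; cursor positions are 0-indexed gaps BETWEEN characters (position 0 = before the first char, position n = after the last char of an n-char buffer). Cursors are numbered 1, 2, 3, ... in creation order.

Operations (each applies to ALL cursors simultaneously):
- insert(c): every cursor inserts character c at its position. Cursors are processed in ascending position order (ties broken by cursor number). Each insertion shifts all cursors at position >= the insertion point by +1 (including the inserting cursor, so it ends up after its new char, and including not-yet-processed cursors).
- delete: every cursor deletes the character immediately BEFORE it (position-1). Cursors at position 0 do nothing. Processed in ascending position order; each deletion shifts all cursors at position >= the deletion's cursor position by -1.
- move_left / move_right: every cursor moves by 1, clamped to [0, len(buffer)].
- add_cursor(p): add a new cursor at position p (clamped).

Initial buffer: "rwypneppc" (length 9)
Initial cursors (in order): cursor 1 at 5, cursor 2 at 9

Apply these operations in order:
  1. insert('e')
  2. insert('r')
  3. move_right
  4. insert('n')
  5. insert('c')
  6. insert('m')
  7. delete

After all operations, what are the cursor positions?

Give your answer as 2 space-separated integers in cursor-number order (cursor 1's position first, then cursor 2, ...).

After op 1 (insert('e')): buffer="rwypneeppce" (len 11), cursors c1@6 c2@11, authorship .....1....2
After op 2 (insert('r')): buffer="rwypnereppcer" (len 13), cursors c1@7 c2@13, authorship .....11....22
After op 3 (move_right): buffer="rwypnereppcer" (len 13), cursors c1@8 c2@13, authorship .....11....22
After op 4 (insert('n')): buffer="rwypnerenppcern" (len 15), cursors c1@9 c2@15, authorship .....11.1...222
After op 5 (insert('c')): buffer="rwypnerencppcernc" (len 17), cursors c1@10 c2@17, authorship .....11.11...2222
After op 6 (insert('m')): buffer="rwypnerencmppcerncm" (len 19), cursors c1@11 c2@19, authorship .....11.111...22222
After op 7 (delete): buffer="rwypnerencppcernc" (len 17), cursors c1@10 c2@17, authorship .....11.11...2222

Answer: 10 17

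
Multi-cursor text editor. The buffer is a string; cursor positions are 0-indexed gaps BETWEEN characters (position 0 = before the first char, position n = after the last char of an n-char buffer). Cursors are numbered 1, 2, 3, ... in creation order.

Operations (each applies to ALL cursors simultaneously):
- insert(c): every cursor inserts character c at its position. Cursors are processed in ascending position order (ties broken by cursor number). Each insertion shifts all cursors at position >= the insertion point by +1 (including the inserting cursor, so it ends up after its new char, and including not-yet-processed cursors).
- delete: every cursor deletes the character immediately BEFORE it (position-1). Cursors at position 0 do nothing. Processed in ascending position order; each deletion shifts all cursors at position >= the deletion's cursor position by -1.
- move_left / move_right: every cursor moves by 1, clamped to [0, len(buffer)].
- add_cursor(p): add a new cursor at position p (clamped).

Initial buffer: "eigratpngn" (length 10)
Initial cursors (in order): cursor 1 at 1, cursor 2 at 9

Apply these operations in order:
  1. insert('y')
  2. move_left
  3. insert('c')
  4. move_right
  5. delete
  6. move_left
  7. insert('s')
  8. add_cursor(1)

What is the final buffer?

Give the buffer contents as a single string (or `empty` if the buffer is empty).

After op 1 (insert('y')): buffer="eyigratpngyn" (len 12), cursors c1@2 c2@11, authorship .1........2.
After op 2 (move_left): buffer="eyigratpngyn" (len 12), cursors c1@1 c2@10, authorship .1........2.
After op 3 (insert('c')): buffer="ecyigratpngcyn" (len 14), cursors c1@2 c2@12, authorship .11........22.
After op 4 (move_right): buffer="ecyigratpngcyn" (len 14), cursors c1@3 c2@13, authorship .11........22.
After op 5 (delete): buffer="ecigratpngcn" (len 12), cursors c1@2 c2@11, authorship .1........2.
After op 6 (move_left): buffer="ecigratpngcn" (len 12), cursors c1@1 c2@10, authorship .1........2.
After op 7 (insert('s')): buffer="escigratpngscn" (len 14), cursors c1@2 c2@12, authorship .11........22.
After op 8 (add_cursor(1)): buffer="escigratpngscn" (len 14), cursors c3@1 c1@2 c2@12, authorship .11........22.

Answer: escigratpngscn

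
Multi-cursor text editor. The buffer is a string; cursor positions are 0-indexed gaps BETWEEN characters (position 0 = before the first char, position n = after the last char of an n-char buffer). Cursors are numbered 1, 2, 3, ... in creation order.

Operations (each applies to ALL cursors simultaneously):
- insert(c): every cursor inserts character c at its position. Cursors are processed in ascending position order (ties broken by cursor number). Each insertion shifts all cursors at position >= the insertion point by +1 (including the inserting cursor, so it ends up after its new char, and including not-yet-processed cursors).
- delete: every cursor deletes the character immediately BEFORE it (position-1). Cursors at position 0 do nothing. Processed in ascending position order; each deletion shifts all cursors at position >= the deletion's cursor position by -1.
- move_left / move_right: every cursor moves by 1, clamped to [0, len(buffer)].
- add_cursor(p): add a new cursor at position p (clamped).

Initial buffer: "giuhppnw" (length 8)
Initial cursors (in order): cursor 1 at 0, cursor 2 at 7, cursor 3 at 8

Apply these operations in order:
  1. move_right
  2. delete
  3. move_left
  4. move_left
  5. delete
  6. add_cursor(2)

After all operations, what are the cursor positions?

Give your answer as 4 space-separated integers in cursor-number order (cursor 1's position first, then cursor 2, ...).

After op 1 (move_right): buffer="giuhppnw" (len 8), cursors c1@1 c2@8 c3@8, authorship ........
After op 2 (delete): buffer="iuhpp" (len 5), cursors c1@0 c2@5 c3@5, authorship .....
After op 3 (move_left): buffer="iuhpp" (len 5), cursors c1@0 c2@4 c3@4, authorship .....
After op 4 (move_left): buffer="iuhpp" (len 5), cursors c1@0 c2@3 c3@3, authorship .....
After op 5 (delete): buffer="ipp" (len 3), cursors c1@0 c2@1 c3@1, authorship ...
After op 6 (add_cursor(2)): buffer="ipp" (len 3), cursors c1@0 c2@1 c3@1 c4@2, authorship ...

Answer: 0 1 1 2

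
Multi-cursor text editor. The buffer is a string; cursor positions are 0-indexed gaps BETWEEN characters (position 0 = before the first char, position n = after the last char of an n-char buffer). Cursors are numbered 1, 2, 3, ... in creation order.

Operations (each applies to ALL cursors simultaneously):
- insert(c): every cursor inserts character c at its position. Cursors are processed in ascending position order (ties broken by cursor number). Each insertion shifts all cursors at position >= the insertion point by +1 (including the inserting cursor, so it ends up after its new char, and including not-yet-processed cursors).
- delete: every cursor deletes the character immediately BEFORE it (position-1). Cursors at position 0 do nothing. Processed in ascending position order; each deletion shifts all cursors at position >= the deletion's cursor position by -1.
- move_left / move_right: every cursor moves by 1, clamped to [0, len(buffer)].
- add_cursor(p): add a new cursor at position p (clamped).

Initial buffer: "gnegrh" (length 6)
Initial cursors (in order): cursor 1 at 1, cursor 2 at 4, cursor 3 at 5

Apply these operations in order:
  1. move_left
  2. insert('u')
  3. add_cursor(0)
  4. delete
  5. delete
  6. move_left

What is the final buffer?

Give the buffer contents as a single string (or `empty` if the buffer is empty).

Answer: gnrh

Derivation:
After op 1 (move_left): buffer="gnegrh" (len 6), cursors c1@0 c2@3 c3@4, authorship ......
After op 2 (insert('u')): buffer="ugneugurh" (len 9), cursors c1@1 c2@5 c3@7, authorship 1...2.3..
After op 3 (add_cursor(0)): buffer="ugneugurh" (len 9), cursors c4@0 c1@1 c2@5 c3@7, authorship 1...2.3..
After op 4 (delete): buffer="gnegrh" (len 6), cursors c1@0 c4@0 c2@3 c3@4, authorship ......
After op 5 (delete): buffer="gnrh" (len 4), cursors c1@0 c4@0 c2@2 c3@2, authorship ....
After op 6 (move_left): buffer="gnrh" (len 4), cursors c1@0 c4@0 c2@1 c3@1, authorship ....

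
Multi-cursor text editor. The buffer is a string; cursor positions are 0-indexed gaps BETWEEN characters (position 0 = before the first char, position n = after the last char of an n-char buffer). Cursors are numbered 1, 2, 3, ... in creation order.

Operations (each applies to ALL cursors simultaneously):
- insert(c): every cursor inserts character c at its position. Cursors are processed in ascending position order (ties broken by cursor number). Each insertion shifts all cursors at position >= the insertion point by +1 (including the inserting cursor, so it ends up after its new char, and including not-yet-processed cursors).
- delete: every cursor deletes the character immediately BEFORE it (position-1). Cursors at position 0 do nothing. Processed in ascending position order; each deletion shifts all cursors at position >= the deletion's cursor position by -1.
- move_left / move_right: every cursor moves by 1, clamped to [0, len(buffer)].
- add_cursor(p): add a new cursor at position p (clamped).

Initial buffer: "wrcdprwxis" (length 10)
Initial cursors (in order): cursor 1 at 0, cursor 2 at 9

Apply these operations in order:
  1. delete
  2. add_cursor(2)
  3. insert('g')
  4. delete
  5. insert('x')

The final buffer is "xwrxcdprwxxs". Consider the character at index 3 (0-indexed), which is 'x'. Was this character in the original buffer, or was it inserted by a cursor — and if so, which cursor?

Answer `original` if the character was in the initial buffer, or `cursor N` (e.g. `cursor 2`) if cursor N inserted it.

Answer: cursor 3

Derivation:
After op 1 (delete): buffer="wrcdprwxs" (len 9), cursors c1@0 c2@8, authorship .........
After op 2 (add_cursor(2)): buffer="wrcdprwxs" (len 9), cursors c1@0 c3@2 c2@8, authorship .........
After op 3 (insert('g')): buffer="gwrgcdprwxgs" (len 12), cursors c1@1 c3@4 c2@11, authorship 1..3......2.
After op 4 (delete): buffer="wrcdprwxs" (len 9), cursors c1@0 c3@2 c2@8, authorship .........
After op 5 (insert('x')): buffer="xwrxcdprwxxs" (len 12), cursors c1@1 c3@4 c2@11, authorship 1..3......2.
Authorship (.=original, N=cursor N): 1 . . 3 . . . . . . 2 .
Index 3: author = 3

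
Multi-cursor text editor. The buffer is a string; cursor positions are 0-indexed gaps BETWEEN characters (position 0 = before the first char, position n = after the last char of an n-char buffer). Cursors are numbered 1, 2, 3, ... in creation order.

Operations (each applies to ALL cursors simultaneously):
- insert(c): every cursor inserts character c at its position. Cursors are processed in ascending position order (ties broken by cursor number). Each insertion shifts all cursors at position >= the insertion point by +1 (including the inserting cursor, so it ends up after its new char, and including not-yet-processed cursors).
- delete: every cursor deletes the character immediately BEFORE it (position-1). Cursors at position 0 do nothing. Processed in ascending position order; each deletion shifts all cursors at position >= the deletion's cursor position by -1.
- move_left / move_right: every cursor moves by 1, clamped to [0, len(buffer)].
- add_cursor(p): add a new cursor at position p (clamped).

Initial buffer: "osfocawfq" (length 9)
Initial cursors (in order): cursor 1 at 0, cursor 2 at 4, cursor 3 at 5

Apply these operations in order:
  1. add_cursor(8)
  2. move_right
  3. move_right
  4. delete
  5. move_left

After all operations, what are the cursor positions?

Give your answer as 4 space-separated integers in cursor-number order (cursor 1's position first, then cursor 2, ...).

Answer: 0 3 3 4

Derivation:
After op 1 (add_cursor(8)): buffer="osfocawfq" (len 9), cursors c1@0 c2@4 c3@5 c4@8, authorship .........
After op 2 (move_right): buffer="osfocawfq" (len 9), cursors c1@1 c2@5 c3@6 c4@9, authorship .........
After op 3 (move_right): buffer="osfocawfq" (len 9), cursors c1@2 c2@6 c3@7 c4@9, authorship .........
After op 4 (delete): buffer="ofocf" (len 5), cursors c1@1 c2@4 c3@4 c4@5, authorship .....
After op 5 (move_left): buffer="ofocf" (len 5), cursors c1@0 c2@3 c3@3 c4@4, authorship .....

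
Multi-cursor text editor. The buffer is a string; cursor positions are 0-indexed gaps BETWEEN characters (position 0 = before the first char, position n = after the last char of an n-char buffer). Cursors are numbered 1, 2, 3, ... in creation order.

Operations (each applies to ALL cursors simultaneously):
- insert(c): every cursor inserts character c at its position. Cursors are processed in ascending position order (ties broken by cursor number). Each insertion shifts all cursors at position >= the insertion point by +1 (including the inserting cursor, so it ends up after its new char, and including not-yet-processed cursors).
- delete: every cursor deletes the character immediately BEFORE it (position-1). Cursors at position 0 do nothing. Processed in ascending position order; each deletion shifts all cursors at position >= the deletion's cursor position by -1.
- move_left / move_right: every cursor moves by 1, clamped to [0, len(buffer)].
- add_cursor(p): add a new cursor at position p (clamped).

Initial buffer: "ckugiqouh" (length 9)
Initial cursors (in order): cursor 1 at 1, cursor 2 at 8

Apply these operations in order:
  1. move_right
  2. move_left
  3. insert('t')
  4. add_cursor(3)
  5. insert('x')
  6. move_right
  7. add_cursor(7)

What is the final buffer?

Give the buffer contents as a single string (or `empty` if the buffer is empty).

Answer: ctxkxugiqoutxh

Derivation:
After op 1 (move_right): buffer="ckugiqouh" (len 9), cursors c1@2 c2@9, authorship .........
After op 2 (move_left): buffer="ckugiqouh" (len 9), cursors c1@1 c2@8, authorship .........
After op 3 (insert('t')): buffer="ctkugiqouth" (len 11), cursors c1@2 c2@10, authorship .1.......2.
After op 4 (add_cursor(3)): buffer="ctkugiqouth" (len 11), cursors c1@2 c3@3 c2@10, authorship .1.......2.
After op 5 (insert('x')): buffer="ctxkxugiqoutxh" (len 14), cursors c1@3 c3@5 c2@13, authorship .11.3......22.
After op 6 (move_right): buffer="ctxkxugiqoutxh" (len 14), cursors c1@4 c3@6 c2@14, authorship .11.3......22.
After op 7 (add_cursor(7)): buffer="ctxkxugiqoutxh" (len 14), cursors c1@4 c3@6 c4@7 c2@14, authorship .11.3......22.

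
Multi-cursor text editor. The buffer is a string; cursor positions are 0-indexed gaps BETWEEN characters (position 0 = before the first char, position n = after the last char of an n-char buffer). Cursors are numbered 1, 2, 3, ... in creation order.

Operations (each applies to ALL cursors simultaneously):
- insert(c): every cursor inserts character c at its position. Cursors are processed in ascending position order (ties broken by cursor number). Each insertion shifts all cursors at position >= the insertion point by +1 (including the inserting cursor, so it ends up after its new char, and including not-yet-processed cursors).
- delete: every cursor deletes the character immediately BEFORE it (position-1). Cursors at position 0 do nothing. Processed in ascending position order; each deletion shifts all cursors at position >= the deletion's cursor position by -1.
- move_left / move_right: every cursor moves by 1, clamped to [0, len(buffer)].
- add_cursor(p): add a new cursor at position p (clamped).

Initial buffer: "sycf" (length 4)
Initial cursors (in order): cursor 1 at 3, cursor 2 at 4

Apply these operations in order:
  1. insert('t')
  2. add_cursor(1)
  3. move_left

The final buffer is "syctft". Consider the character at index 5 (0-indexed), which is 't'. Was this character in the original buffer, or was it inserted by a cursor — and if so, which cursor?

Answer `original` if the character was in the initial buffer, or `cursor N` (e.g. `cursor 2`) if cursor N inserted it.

After op 1 (insert('t')): buffer="syctft" (len 6), cursors c1@4 c2@6, authorship ...1.2
After op 2 (add_cursor(1)): buffer="syctft" (len 6), cursors c3@1 c1@4 c2@6, authorship ...1.2
After op 3 (move_left): buffer="syctft" (len 6), cursors c3@0 c1@3 c2@5, authorship ...1.2
Authorship (.=original, N=cursor N): . . . 1 . 2
Index 5: author = 2

Answer: cursor 2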